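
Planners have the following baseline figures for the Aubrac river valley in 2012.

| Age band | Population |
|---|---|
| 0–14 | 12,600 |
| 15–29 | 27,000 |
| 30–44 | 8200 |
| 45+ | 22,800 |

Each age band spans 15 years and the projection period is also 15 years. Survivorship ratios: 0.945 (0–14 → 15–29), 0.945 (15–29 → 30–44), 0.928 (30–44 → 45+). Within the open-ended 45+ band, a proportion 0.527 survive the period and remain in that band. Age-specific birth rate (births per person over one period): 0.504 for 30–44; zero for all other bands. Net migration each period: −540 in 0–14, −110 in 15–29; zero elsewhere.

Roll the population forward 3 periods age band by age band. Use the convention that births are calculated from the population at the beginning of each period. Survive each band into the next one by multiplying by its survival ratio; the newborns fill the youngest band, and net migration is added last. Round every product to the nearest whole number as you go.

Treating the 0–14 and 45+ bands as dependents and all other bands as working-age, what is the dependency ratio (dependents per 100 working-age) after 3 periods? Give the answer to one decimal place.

227.9

After projecting period 1:
Births: 8200 × 0.504 = 4133
15–29: 12600 × 0.945 = 11907
30–44: 27000 × 0.945 = 25515
45+: 8200 × 0.928 + 22800 × 0.527 = 7610 + 12016 = 19626
Net migration: 0–14 − 540 → 3593; 15–29 − 110 → 11797
→ [3593, 11797, 25515, 19626]
After projecting period 2:
Births: 25515 × 0.504 = 12860
15–29: 3593 × 0.945 = 3395
30–44: 11797 × 0.945 = 11148
45+: 25515 × 0.928 + 19626 × 0.527 = 23678 + 10343 = 34021
Net migration: 0–14 − 540 → 12320; 15–29 − 110 → 3285
→ [12320, 3285, 11148, 34021]
After projecting period 3:
Births: 11148 × 0.504 = 5619
15–29: 12320 × 0.945 = 11642
30–44: 3285 × 0.945 = 3104
45+: 11148 × 0.928 + 34021 × 0.527 = 10345 + 17929 = 28274
Net migration: 0–14 − 540 → 5079; 15–29 − 110 → 11532
→ [5079, 11532, 3104, 28274]
Dependents (band 0–14 + band 45+) = 5079 + 28274 = 33353; working-age = 14636; ratio = 33353/14636 × 100 = 227.9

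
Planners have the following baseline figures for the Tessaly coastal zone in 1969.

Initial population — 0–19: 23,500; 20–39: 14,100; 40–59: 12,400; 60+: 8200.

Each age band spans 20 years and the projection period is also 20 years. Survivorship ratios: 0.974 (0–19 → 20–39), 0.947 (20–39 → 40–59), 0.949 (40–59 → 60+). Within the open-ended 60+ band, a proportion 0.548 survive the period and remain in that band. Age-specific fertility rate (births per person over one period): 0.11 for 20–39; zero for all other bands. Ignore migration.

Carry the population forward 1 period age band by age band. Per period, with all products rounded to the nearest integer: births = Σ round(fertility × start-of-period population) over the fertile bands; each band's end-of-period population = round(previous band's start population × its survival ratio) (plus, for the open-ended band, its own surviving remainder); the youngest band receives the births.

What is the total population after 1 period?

Period 1:
Births: 14100 * 0.11 = 1551
20–39: 23500 * 0.974 = 22889
40–59: 14100 * 0.947 = 13353
60+: 12400 * 0.949 + 8200 * 0.548 = 11768 + 4494 = 16262
Population now: 0–19=1551, 20–39=22889, 40–59=13353, 60+=16262
Total after period 1: 1551 + 22889 + 13353 + 16262 = 54055

54055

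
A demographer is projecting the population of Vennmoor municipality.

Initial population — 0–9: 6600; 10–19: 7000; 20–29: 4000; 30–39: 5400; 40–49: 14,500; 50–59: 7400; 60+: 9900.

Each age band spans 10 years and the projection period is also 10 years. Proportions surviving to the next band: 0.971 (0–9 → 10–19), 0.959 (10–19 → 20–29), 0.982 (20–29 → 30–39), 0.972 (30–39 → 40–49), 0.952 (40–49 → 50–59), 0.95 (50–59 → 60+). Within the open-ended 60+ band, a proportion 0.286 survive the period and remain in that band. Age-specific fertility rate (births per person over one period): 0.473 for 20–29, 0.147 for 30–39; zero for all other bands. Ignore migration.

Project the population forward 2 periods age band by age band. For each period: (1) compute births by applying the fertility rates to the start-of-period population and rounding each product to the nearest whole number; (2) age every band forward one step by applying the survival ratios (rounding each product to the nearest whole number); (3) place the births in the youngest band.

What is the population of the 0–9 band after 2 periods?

[period 1]
Births: 4000 × 0.473 = 1892 ; 5400 × 0.147 = 794 ⇒ total 2686
10–19: 6600 × 0.971 = 6409
20–29: 7000 × 0.959 = 6713
30–39: 4000 × 0.982 = 3928
40–49: 5400 × 0.972 = 5249
50–59: 14500 × 0.952 = 13804
60+: 7400 × 0.95 + 9900 × 0.286 = 7030 + 2831 = 9861
End of period: [2686, 6409, 6713, 3928, 5249, 13804, 9861]
[period 2]
Births: 6713 × 0.473 = 3175 ; 3928 × 0.147 = 577 ⇒ total 3752
10–19: 2686 × 0.971 = 2608
20–29: 6409 × 0.959 = 6146
30–39: 6713 × 0.982 = 6592
40–49: 3928 × 0.972 = 3818
50–59: 5249 × 0.952 = 4997
60+: 13804 × 0.95 + 9861 × 0.286 = 13114 + 2820 = 15934
End of period: [3752, 2608, 6146, 6592, 3818, 4997, 15934]

3752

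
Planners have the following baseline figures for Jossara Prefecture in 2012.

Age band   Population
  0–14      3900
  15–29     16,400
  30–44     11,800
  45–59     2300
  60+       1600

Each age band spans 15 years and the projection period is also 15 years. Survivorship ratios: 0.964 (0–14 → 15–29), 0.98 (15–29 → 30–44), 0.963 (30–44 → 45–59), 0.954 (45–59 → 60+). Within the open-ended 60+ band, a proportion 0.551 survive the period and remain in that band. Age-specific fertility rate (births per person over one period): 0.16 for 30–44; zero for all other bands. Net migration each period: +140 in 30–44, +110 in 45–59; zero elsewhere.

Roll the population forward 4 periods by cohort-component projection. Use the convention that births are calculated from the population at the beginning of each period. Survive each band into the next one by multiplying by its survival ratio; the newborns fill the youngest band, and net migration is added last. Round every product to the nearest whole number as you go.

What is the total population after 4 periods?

21173

Numbering the groups 1..5 from youngest to oldest:
— Period 1 —
Births: 11800 × 0.16 = 1888
Group 2: 3900 × 0.964 = 3760
Group 3: 16400 × 0.98 = 16072
Group 4: 11800 × 0.963 = 11363
Group 5: 2300 × 0.954 + 1600 × 0.551 = 2194 + 882 = 3076
Net migration: Group 3 + 140 → 16212; Group 4 + 110 → 11473
Population now: 0–14=1888, 15–29=3760, 30–44=16212, 45–59=11473, 60+=3076
— Period 2 —
Births: 16212 × 0.16 = 2594
Group 2: 1888 × 0.964 = 1820
Group 3: 3760 × 0.98 = 3685
Group 4: 16212 × 0.963 = 15612
Group 5: 11473 × 0.954 + 3076 × 0.551 = 10945 + 1695 = 12640
Net migration: Group 3 + 140 → 3825; Group 4 + 110 → 15722
Population now: 0–14=2594, 15–29=1820, 30–44=3825, 45–59=15722, 60+=12640
— Period 3 —
Births: 3825 × 0.16 = 612
Group 2: 2594 × 0.964 = 2501
Group 3: 1820 × 0.98 = 1784
Group 4: 3825 × 0.963 = 3683
Group 5: 15722 × 0.954 + 12640 × 0.551 = 14999 + 6965 = 21964
Net migration: Group 3 + 140 → 1924; Group 4 + 110 → 3793
Population now: 0–14=612, 15–29=2501, 30–44=1924, 45–59=3793, 60+=21964
— Period 4 —
Births: 1924 × 0.16 = 308
Group 2: 612 × 0.964 = 590
Group 3: 2501 × 0.98 = 2451
Group 4: 1924 × 0.963 = 1853
Group 5: 3793 × 0.954 + 21964 × 0.551 = 3619 + 12102 = 15721
Net migration: Group 3 + 140 → 2591; Group 4 + 110 → 1963
Population now: 0–14=308, 15–29=590, 30–44=2591, 45–59=1963, 60+=15721
Total after period 4: 308 + 590 + 2591 + 1963 + 15721 = 21173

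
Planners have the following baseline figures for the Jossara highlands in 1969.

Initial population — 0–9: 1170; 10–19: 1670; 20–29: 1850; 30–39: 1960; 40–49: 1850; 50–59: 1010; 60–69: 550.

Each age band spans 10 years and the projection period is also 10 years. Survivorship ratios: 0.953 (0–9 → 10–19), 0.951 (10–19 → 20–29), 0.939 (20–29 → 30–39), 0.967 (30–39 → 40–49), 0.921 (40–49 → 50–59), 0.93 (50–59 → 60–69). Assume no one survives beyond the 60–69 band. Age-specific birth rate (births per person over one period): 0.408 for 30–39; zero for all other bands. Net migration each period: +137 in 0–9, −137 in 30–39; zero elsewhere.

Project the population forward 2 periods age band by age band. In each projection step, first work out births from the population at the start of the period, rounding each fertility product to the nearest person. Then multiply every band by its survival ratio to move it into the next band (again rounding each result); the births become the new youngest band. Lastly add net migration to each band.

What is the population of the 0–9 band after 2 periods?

790

Numbering the groups 1..7 from youngest to oldest:
Period 1:
Births: 1960 × 0.408 = 800
Group 2: 1170 × 0.953 = 1115
Group 3: 1670 × 0.951 = 1588
Group 4: 1850 × 0.939 = 1737
Group 5: 1960 × 0.967 = 1895
Group 6: 1850 × 0.921 = 1704
Group 7: 1010 × 0.93 = 939
Net migration: Group 1 + 137 → 937; Group 4 − 137 → 1600
Giving 937 / 1115 / 1588 / 1600 / 1895 / 1704 / 939.
Period 2:
Births: 1600 × 0.408 = 653
Group 2: 937 × 0.953 = 893
Group 3: 1115 × 0.951 = 1060
Group 4: 1588 × 0.939 = 1491
Group 5: 1600 × 0.967 = 1547
Group 6: 1895 × 0.921 = 1745
Group 7: 1704 × 0.93 = 1585
Net migration: Group 1 + 137 → 790; Group 4 − 137 → 1354
Giving 790 / 893 / 1060 / 1354 / 1547 / 1745 / 1585.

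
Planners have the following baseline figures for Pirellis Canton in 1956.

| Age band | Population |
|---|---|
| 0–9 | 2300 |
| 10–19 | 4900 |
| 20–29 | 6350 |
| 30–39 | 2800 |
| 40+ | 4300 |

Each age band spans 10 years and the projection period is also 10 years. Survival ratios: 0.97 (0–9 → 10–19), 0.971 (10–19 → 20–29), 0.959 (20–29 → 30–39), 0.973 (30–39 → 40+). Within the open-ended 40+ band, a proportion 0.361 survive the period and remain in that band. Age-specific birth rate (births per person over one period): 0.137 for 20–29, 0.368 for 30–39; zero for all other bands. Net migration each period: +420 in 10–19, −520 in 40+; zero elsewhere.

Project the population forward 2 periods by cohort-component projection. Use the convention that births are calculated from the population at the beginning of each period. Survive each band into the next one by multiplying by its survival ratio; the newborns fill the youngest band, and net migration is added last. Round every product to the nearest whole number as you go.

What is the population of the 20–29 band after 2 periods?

[period 1]
Births: 6350 * 0.137 = 870 ; 2800 * 0.368 = 1030 → total 1900
10–19: 2300 * 0.97 = 2231
20–29: 4900 * 0.971 = 4758
30–39: 6350 * 0.959 = 6090
40+: 2800 * 0.973 + 4300 * 0.361 = 2724 + 1552 = 4276
Net migration: 10–19 + 420 → 2651; 40+ − 520 → 3756
End of period: [1900, 2651, 4758, 6090, 3756]
[period 2]
Births: 4758 * 0.137 = 652 ; 6090 * 0.368 = 2241 → total 2893
10–19: 1900 * 0.97 = 1843
20–29: 2651 * 0.971 = 2574
30–39: 4758 * 0.959 = 4563
40+: 6090 * 0.973 + 3756 * 0.361 = 5926 + 1356 = 7282
Net migration: 10–19 + 420 → 2263; 40+ − 520 → 6762
End of period: [2893, 2263, 2574, 4563, 6762]

2574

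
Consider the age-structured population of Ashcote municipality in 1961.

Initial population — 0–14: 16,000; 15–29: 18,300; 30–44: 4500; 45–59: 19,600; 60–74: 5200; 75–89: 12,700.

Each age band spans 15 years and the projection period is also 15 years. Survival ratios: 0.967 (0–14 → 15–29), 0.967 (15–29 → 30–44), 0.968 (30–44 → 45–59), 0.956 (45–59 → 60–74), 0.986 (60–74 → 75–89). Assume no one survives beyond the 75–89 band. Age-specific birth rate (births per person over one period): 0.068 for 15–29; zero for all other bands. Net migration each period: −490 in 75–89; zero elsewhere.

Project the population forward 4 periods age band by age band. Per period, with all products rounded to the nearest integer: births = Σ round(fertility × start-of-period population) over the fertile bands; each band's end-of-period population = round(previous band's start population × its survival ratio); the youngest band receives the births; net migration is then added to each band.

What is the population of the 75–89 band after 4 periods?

Call the bands 1 to 6, youngest first.
[period 1]
Births: 18300 * 0.068 = 1244
Band 2: 16000 * 0.967 = 15472
Band 3: 18300 * 0.967 = 17696
Band 4: 4500 * 0.968 = 4356
Band 5: 19600 * 0.956 = 18738
Band 6: 5200 * 0.986 = 5127
Net migration: Band 6 − 490 → 4637
Giving 1244 / 15472 / 17696 / 4356 / 18738 / 4637.
[period 2]
Births: 15472 * 0.068 = 1052
Band 2: 1244 * 0.967 = 1203
Band 3: 15472 * 0.967 = 14961
Band 4: 17696 * 0.968 = 17130
Band 5: 4356 * 0.956 = 4164
Band 6: 18738 * 0.986 = 18476
Net migration: Band 6 − 490 → 17986
Giving 1052 / 1203 / 14961 / 17130 / 4164 / 17986.
[period 3]
Births: 1203 * 0.068 = 82
Band 2: 1052 * 0.967 = 1017
Band 3: 1203 * 0.967 = 1163
Band 4: 14961 * 0.968 = 14482
Band 5: 17130 * 0.956 = 16376
Band 6: 4164 * 0.986 = 4106
Net migration: Band 6 − 490 → 3616
Giving 82 / 1017 / 1163 / 14482 / 16376 / 3616.
[period 4]
Births: 1017 * 0.068 = 69
Band 2: 82 * 0.967 = 79
Band 3: 1017 * 0.967 = 983
Band 4: 1163 * 0.968 = 1126
Band 5: 14482 * 0.956 = 13845
Band 6: 16376 * 0.986 = 16147
Net migration: Band 6 − 490 → 15657
Giving 69 / 79 / 983 / 1126 / 13845 / 15657.

15657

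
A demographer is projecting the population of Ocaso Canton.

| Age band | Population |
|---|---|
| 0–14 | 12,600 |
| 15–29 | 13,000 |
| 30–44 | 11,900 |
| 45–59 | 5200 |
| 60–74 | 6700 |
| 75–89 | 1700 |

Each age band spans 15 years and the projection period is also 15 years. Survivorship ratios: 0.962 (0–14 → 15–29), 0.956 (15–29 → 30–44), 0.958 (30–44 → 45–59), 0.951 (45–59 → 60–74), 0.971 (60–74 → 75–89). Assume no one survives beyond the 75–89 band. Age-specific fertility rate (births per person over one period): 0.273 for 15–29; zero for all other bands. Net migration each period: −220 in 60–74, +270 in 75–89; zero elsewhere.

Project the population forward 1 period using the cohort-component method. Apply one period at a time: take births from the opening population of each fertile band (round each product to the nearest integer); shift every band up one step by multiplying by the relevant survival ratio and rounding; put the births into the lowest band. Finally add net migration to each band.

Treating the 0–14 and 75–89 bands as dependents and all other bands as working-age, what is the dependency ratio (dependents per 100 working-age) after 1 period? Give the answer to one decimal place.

(Bands numbered youngest = 1 to oldest = 6.)
Period 1:
Births: 13000 × 0.273 = 3549
Band 2: 12600 × 0.962 = 12121
Band 3: 13000 × 0.956 = 12428
Band 4: 11900 × 0.958 = 11400
Band 5: 5200 × 0.951 = 4945
Band 6: 6700 × 0.971 = 6506
Net migration: Band 5 − 220 → 4725; Band 6 + 270 → 6776
Giving 3549 / 12121 / 12428 / 11400 / 4725 / 6776.
Dependents (band 0–14 + band 75–89) = 3549 + 6776 = 10325; working-age = 40674; ratio = 10325/40674 × 100 = 25.4

25.4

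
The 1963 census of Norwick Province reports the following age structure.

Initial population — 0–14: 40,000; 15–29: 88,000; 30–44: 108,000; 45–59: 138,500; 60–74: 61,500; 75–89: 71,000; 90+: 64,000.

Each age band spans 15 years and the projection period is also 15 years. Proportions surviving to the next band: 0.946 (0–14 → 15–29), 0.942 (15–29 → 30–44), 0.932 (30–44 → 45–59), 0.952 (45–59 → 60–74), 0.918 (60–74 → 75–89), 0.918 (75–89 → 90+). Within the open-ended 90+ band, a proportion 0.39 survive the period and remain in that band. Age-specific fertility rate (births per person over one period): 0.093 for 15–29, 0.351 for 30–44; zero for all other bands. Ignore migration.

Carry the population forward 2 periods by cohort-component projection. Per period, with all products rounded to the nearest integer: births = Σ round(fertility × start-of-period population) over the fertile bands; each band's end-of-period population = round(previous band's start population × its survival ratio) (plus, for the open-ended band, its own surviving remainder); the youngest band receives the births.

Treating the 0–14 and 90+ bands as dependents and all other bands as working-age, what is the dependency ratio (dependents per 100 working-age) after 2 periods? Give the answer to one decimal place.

[period 1]
Births: 88000 × 0.093 = 8184, 108000 × 0.351 = 37908 — total 46092
15–29: 40000 × 0.946 = 37840
30–44: 88000 × 0.942 = 82896
45–59: 108000 × 0.932 = 100656
60–74: 138500 × 0.952 = 131852
75–89: 61500 × 0.918 = 56457
90+: 71000 × 0.918 + 64000 × 0.39 = 65178 + 24960 = 90138
Giving 46092 / 37840 / 82896 / 100656 / 131852 / 56457 / 90138.
[period 2]
Births: 37840 × 0.093 = 3519, 82896 × 0.351 = 29096 — total 32615
15–29: 46092 × 0.946 = 43603
30–44: 37840 × 0.942 = 35645
45–59: 82896 × 0.932 = 77259
60–74: 100656 × 0.952 = 95825
75–89: 131852 × 0.918 = 121040
90+: 56457 × 0.918 + 90138 × 0.39 = 51828 + 35154 = 86982
Giving 32615 / 43603 / 35645 / 77259 / 95825 / 121040 / 86982.
Dependents (band 0–14 + band 90+) = 32615 + 86982 = 119597; working-age = 373372; ratio = 119597/373372 × 100 = 32.0

32.0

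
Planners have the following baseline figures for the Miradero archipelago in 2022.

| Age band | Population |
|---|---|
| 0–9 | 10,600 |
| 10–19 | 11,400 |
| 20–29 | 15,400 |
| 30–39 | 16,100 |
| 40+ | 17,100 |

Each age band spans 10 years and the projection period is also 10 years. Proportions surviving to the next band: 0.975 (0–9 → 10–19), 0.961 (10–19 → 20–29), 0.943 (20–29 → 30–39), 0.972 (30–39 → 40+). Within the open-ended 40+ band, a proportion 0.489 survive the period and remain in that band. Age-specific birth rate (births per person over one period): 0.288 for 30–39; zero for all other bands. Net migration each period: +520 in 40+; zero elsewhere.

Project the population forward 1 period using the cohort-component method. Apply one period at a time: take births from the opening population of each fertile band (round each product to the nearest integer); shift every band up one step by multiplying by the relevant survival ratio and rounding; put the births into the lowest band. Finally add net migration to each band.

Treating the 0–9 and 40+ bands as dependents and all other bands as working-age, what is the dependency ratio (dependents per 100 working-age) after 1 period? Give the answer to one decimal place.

— Period 1 —
Births: 16100 × 0.288 = 4637
10–19: 10600 × 0.975 = 10335
20–29: 11400 × 0.961 = 10955
30–39: 15400 × 0.943 = 14522
40+: 16100 × 0.972 + 17100 × 0.489 = 15649 + 8362 = 24011
Net migration: 40+ + 520 → 24531
End of period: [4637, 10335, 10955, 14522, 24531]
Dependents (band 0–9 + band 40+) = 4637 + 24531 = 29168; working-age = 35812; ratio = 29168/35812 × 100 = 81.4

81.4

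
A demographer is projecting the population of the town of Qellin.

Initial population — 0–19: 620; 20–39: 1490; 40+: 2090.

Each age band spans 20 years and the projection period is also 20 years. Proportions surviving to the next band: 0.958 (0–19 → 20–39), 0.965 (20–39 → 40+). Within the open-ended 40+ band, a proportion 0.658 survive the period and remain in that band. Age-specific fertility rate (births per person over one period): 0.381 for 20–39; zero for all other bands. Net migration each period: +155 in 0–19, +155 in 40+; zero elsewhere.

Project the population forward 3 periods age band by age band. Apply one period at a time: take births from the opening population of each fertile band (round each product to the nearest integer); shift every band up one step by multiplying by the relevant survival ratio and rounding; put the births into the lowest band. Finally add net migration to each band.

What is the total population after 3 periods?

3372

— Period 1 —
Births: 1490 * 0.381 = 568
20–39: 620 * 0.958 = 594
40+: 1490 * 0.965 + 2090 * 0.658 = 1438 + 1375 = 2813
Net migration: 0–19 + 155 → 723; 40+ + 155 → 2968
End of period: [723, 594, 2968]
— Period 2 —
Births: 594 * 0.381 = 226
20–39: 723 * 0.958 = 693
40+: 594 * 0.965 + 2968 * 0.658 = 573 + 1953 = 2526
Net migration: 0–19 + 155 → 381; 40+ + 155 → 2681
End of period: [381, 693, 2681]
— Period 3 —
Births: 693 * 0.381 = 264
20–39: 381 * 0.958 = 365
40+: 693 * 0.965 + 2681 * 0.658 = 669 + 1764 = 2433
Net migration: 0–19 + 155 → 419; 40+ + 155 → 2588
End of period: [419, 365, 2588]
Total after period 3: 419 + 365 + 2588 = 3372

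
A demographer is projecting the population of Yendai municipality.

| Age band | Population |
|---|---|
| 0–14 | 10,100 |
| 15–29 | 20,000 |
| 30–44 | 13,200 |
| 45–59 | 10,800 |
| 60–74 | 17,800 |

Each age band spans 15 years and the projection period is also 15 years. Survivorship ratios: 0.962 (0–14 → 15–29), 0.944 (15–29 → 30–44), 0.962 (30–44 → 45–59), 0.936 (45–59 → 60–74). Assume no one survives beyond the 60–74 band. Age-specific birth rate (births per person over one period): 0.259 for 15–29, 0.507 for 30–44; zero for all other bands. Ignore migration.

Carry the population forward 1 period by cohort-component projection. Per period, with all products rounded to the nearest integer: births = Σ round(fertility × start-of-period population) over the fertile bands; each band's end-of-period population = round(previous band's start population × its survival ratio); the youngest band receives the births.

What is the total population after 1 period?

(Bands numbered youngest = 1 to oldest = 5.)
Period 1.
Births: 20000 * 0.259 = 5180 ; 13200 * 0.507 = 6692 ⇒ total 11872
Band 2: 10100 * 0.962 = 9716
Band 3: 20000 * 0.944 = 18880
Band 4: 13200 * 0.962 = 12698
Band 5: 10800 * 0.936 = 10109
End of period: [11872, 9716, 18880, 12698, 10109]
Total after period 1: 11872 + 9716 + 18880 + 12698 + 10109 = 63275

63275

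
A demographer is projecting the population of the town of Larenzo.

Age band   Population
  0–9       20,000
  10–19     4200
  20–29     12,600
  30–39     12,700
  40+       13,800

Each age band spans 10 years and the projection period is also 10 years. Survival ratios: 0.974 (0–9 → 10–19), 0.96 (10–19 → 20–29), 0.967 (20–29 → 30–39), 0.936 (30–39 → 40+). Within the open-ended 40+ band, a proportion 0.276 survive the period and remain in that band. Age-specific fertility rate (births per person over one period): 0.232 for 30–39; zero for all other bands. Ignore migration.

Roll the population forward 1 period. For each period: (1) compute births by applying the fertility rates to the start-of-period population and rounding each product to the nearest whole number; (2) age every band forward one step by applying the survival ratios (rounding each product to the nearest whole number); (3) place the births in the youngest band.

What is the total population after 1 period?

Period 1:
Births: 12700 × 0.232 = 2946
10–19: 20000 × 0.974 = 19480
20–29: 4200 × 0.96 = 4032
30–39: 12600 × 0.967 = 12184
40+: 12700 × 0.936 + 13800 × 0.276 = 11887 + 3809 = 15696
Giving 2946 / 19480 / 4032 / 12184 / 15696.
Total after period 1: 2946 + 19480 + 4032 + 12184 + 15696 = 54338

54338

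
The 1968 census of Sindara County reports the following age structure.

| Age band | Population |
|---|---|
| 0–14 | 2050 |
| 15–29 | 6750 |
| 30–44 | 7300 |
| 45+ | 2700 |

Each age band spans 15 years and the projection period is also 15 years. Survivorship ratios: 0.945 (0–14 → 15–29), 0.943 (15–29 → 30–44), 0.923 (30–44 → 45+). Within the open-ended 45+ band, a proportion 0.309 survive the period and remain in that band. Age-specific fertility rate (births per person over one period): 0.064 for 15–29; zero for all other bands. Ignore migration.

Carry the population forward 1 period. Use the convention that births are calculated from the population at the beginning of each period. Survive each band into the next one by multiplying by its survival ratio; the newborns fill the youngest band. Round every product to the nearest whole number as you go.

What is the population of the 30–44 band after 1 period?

Period 1.
Births: 6750 * 0.064 = 432
15–29: 2050 * 0.945 = 1937
30–44: 6750 * 0.943 = 6365
45+: 7300 * 0.923 + 2700 * 0.309 = 6738 + 834 = 7572
→ [432, 1937, 6365, 7572]

6365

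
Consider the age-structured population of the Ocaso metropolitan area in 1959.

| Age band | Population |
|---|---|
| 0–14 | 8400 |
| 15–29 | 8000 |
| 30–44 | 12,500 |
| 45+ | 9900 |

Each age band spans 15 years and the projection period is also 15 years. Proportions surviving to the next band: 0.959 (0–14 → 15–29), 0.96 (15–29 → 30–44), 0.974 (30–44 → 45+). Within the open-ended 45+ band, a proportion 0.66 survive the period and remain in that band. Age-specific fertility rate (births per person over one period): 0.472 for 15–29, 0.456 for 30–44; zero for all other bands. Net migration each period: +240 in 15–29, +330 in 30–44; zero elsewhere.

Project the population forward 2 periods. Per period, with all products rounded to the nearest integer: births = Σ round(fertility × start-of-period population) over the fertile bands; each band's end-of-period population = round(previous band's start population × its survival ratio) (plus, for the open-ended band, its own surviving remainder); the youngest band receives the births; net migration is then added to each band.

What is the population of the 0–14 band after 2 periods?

(Groups numbered youngest = 1 to oldest = 4.)
— Period 1 —
Births: 8000 × 0.472 = 3776, 12500 × 0.456 = 5700 → total 9476
Group 2: 8400 × 0.959 = 8056
Group 3: 8000 × 0.96 = 7680
Group 4: 12500 × 0.974 + 9900 × 0.66 = 12175 + 6534 = 18709
Net migration: Group 2 + 240 → 8296; Group 3 + 330 → 8010
Population now: 0–14=9476, 15–29=8296, 30–44=8010, 45+=18709
— Period 2 —
Births: 8296 × 0.472 = 3916, 8010 × 0.456 = 3653 → total 7569
Group 2: 9476 × 0.959 = 9087
Group 3: 8296 × 0.96 = 7964
Group 4: 8010 × 0.974 + 18709 × 0.66 = 7802 + 12348 = 20150
Net migration: Group 2 + 240 → 9327; Group 3 + 330 → 8294
Population now: 0–14=7569, 15–29=9327, 30–44=8294, 45+=20150

7569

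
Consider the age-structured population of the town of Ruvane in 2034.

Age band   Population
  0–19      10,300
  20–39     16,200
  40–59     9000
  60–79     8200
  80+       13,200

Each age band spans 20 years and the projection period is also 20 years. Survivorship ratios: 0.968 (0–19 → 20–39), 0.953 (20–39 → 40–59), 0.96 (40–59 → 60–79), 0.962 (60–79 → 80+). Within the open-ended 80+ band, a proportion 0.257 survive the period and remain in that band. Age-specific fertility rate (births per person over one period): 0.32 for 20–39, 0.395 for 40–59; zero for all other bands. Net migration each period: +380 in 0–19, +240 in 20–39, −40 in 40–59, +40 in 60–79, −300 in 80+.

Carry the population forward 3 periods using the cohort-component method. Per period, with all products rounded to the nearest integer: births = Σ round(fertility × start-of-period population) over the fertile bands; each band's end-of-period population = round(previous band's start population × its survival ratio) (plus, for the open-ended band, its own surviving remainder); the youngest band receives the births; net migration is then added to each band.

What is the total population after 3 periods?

Period 1:
Births: 16200 × 0.32 = 5184  |  9000 × 0.395 = 3555 — total 8739
20–39: 10300 × 0.968 = 9970
40–59: 16200 × 0.953 = 15439
60–79: 9000 × 0.96 = 8640
80+: 8200 × 0.962 + 13200 × 0.257 = 7888 + 3392 = 11280
Net migration: 0–19 + 380 → 9119; 20–39 + 240 → 10210; 40–59 − 40 → 15399; 60–79 + 40 → 8680; 80+ − 300 → 10980
Giving 9119 / 10210 / 15399 / 8680 / 10980.
Period 2:
Births: 10210 × 0.32 = 3267  |  15399 × 0.395 = 6083 — total 9350
20–39: 9119 × 0.968 = 8827
40–59: 10210 × 0.953 = 9730
60–79: 15399 × 0.96 = 14783
80+: 8680 × 0.962 + 10980 × 0.257 = 8350 + 2822 = 11172
Net migration: 0–19 + 380 → 9730; 20–39 + 240 → 9067; 40–59 − 40 → 9690; 60–79 + 40 → 14823; 80+ − 300 → 10872
Giving 9730 / 9067 / 9690 / 14823 / 10872.
Period 3:
Births: 9067 × 0.32 = 2901  |  9690 × 0.395 = 3828 — total 6729
20–39: 9730 × 0.968 = 9419
40–59: 9067 × 0.953 = 8641
60–79: 9690 × 0.96 = 9302
80+: 14823 × 0.962 + 10872 × 0.257 = 14260 + 2794 = 17054
Net migration: 0–19 + 380 → 7109; 20–39 + 240 → 9659; 40–59 − 40 → 8601; 60–79 + 40 → 9342; 80+ − 300 → 16754
Giving 7109 / 9659 / 8601 / 9342 / 16754.
Total after period 3: 7109 + 9659 + 8601 + 9342 + 16754 = 51465

51465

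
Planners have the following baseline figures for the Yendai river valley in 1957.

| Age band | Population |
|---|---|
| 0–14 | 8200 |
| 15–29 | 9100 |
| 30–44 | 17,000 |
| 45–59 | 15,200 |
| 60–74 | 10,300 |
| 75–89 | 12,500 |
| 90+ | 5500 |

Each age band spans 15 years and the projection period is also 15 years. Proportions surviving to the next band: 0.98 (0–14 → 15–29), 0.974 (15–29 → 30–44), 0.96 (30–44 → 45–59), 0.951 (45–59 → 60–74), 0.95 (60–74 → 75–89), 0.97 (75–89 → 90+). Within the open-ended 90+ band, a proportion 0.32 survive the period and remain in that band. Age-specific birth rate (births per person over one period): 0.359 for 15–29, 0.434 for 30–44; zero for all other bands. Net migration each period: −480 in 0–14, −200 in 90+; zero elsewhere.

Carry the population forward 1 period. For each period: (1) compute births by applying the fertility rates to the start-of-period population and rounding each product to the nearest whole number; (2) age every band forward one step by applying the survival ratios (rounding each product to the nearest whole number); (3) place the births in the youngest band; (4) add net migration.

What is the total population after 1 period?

Period 1:
Births: 9100 × 0.359 = 3267, 17000 × 0.434 = 7378 — total 10645
15–29: 8200 × 0.98 = 8036
30–44: 9100 × 0.974 = 8863
45–59: 17000 × 0.96 = 16320
60–74: 15200 × 0.951 = 14455
75–89: 10300 × 0.95 = 9785
90+: 12500 × 0.97 + 5500 × 0.32 = 12125 + 1760 = 13885
Net migration: 0–14 − 480 → 10165; 90+ − 200 → 13685
Population now: 0–14=10165, 15–29=8036, 30–44=8863, 45–59=16320, 60–74=14455, 75–89=9785, 90+=13685
Total after period 1: 10165 + 8036 + 8863 + 16320 + 14455 + 9785 + 13685 = 81309

81309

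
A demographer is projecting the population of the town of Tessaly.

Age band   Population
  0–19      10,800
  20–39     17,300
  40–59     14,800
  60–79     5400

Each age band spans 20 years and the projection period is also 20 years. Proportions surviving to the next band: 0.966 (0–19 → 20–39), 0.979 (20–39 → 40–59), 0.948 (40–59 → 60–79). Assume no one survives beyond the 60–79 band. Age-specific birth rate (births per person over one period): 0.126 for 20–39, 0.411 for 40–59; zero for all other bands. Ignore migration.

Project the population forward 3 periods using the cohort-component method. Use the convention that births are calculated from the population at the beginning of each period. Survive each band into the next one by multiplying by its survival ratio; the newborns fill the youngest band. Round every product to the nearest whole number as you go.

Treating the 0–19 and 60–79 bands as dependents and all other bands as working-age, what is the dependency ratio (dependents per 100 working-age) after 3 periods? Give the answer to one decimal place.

94.2

[period 1]
Births: 17300 * 0.126 = 2180  |  14800 * 0.411 = 6083 → 8263
20–39: 10800 * 0.966 = 10433
40–59: 17300 * 0.979 = 16937
60–79: 14800 * 0.948 = 14030
Giving 8263 / 10433 / 16937 / 14030.
[period 2]
Births: 10433 * 0.126 = 1315  |  16937 * 0.411 = 6961 → 8276
20–39: 8263 * 0.966 = 7982
40–59: 10433 * 0.979 = 10214
60–79: 16937 * 0.948 = 16056
Giving 8276 / 7982 / 10214 / 16056.
[period 3]
Births: 7982 * 0.126 = 1006  |  10214 * 0.411 = 4198 → 5204
20–39: 8276 * 0.966 = 7995
40–59: 7982 * 0.979 = 7814
60–79: 10214 * 0.948 = 9683
Giving 5204 / 7995 / 7814 / 9683.
Dependents (band 0–19 + band 60–79) = 5204 + 9683 = 14887; working-age = 15809; ratio = 14887/15809 × 100 = 94.2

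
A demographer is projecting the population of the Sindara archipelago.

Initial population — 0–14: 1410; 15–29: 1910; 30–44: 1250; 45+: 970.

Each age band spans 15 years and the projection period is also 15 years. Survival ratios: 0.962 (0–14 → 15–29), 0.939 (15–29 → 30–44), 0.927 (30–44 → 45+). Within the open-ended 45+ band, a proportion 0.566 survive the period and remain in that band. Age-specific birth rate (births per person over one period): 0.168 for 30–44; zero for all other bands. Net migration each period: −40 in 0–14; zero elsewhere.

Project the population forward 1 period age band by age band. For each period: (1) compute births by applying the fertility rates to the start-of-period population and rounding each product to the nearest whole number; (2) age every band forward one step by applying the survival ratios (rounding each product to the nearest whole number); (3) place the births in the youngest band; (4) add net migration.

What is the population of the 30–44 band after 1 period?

1793

Call the bands 1 to 4, youngest first.
[period 1]
Births: 1250 × 0.168 = 210
Band 2: 1410 × 0.962 = 1356
Band 3: 1910 × 0.939 = 1793
Band 4: 1250 × 0.927 + 970 × 0.566 = 1159 + 549 = 1708
Net migration: Band 1 − 40 → 170
End of period: [170, 1356, 1793, 1708]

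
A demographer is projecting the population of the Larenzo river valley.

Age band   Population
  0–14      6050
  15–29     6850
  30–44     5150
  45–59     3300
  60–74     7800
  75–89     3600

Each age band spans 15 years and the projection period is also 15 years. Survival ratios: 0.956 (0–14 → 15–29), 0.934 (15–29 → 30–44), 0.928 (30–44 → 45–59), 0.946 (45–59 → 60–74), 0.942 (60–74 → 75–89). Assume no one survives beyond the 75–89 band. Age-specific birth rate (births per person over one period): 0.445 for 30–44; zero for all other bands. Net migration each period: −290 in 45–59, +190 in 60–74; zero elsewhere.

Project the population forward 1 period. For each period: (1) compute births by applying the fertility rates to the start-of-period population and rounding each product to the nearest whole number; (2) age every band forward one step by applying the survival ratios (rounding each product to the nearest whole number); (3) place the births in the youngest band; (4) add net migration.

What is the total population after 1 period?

29623

Let group 1 be 0–14 through group 6 = 75–89.
After projecting period 1:
Births: 5150 × 0.445 = 2292
Group 2: 6050 × 0.956 = 5784
Group 3: 6850 × 0.934 = 6398
Group 4: 5150 × 0.928 = 4779
Group 5: 3300 × 0.946 = 3122
Group 6: 7800 × 0.942 = 7348
Net migration: Group 4 − 290 → 4489; Group 5 + 190 → 3312
→ [2292, 5784, 6398, 4489, 3312, 7348]
Total after period 1: 2292 + 5784 + 6398 + 4489 + 3312 + 7348 = 29623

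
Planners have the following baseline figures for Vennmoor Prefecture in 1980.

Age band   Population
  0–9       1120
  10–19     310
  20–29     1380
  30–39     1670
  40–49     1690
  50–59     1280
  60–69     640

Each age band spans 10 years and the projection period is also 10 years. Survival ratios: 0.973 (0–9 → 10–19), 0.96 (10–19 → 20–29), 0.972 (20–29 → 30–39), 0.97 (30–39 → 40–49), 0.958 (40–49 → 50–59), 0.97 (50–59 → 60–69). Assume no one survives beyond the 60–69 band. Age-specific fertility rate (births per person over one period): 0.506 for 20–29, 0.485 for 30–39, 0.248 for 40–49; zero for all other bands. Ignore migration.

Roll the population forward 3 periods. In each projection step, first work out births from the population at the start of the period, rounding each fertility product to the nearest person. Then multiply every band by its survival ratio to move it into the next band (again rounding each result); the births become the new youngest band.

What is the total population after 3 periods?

8013

Period 1.
Births: 1380 × 0.506 = 698  |  1670 × 0.485 = 810  |  1690 × 0.248 = 419 ⇒ total 1927
10–19: 1120 × 0.973 = 1090
20–29: 310 × 0.96 = 298
30–39: 1380 × 0.972 = 1341
40–49: 1670 × 0.97 = 1620
50–59: 1690 × 0.958 = 1619
60–69: 1280 × 0.97 = 1242
→ [1927, 1090, 298, 1341, 1620, 1619, 1242]
Period 2.
Births: 298 × 0.506 = 151  |  1341 × 0.485 = 650  |  1620 × 0.248 = 402 ⇒ total 1203
10–19: 1927 × 0.973 = 1875
20–29: 1090 × 0.96 = 1046
30–39: 298 × 0.972 = 290
40–49: 1341 × 0.97 = 1301
50–59: 1620 × 0.958 = 1552
60–69: 1619 × 0.97 = 1570
→ [1203, 1875, 1046, 290, 1301, 1552, 1570]
Period 3.
Births: 1046 × 0.506 = 529  |  290 × 0.485 = 141  |  1301 × 0.248 = 323 ⇒ total 993
10–19: 1203 × 0.973 = 1171
20–29: 1875 × 0.96 = 1800
30–39: 1046 × 0.972 = 1017
40–49: 290 × 0.97 = 281
50–59: 1301 × 0.958 = 1246
60–69: 1552 × 0.97 = 1505
→ [993, 1171, 1800, 1017, 281, 1246, 1505]
Total after period 3: 993 + 1171 + 1800 + 1017 + 281 + 1246 + 1505 = 8013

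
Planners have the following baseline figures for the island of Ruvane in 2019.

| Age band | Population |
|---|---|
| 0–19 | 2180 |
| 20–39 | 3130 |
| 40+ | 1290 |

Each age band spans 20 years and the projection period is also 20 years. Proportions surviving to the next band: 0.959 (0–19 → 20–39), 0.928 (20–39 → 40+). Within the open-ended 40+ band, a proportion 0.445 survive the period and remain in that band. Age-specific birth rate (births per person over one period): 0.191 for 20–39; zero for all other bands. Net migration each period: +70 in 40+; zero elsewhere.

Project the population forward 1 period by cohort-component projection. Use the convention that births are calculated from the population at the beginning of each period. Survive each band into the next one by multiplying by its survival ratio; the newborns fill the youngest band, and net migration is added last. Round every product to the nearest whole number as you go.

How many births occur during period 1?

598

Period 1:
Births: 3130 × 0.191 = 598
20–39: 2180 × 0.959 = 2091
40+: 3130 × 0.928 + 1290 × 0.445 = 2905 + 574 = 3479
Net migration: 40+ + 70 → 3549
→ [598, 2091, 3549]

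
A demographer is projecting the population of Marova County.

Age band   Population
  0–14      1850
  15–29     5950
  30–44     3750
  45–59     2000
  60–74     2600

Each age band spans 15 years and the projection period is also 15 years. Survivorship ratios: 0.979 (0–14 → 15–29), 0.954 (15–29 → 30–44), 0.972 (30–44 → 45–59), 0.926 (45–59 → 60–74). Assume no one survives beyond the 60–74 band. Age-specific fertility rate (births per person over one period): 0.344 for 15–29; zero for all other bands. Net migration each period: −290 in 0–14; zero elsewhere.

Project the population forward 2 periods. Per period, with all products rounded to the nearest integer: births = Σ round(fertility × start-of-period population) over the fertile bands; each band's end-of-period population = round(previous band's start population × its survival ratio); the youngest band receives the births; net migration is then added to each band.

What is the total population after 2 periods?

Period 1.
Births: 5950 * 0.344 = 2047
15–29: 1850 * 0.979 = 1811
30–44: 5950 * 0.954 = 5676
45–59: 3750 * 0.972 = 3645
60–74: 2000 * 0.926 = 1852
Net migration: 0–14 − 290 → 1757
→ [1757, 1811, 5676, 3645, 1852]
Period 2.
Births: 1811 * 0.344 = 623
15–29: 1757 * 0.979 = 1720
30–44: 1811 * 0.954 = 1728
45–59: 5676 * 0.972 = 5517
60–74: 3645 * 0.926 = 3375
Net migration: 0–14 − 290 → 333
→ [333, 1720, 1728, 5517, 3375]
Total after period 2: 333 + 1720 + 1728 + 5517 + 3375 = 12673

12673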